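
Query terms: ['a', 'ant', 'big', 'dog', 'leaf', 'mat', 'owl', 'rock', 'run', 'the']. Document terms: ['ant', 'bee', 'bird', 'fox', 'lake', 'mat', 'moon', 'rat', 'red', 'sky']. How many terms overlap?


Query terms: ['a', 'ant', 'big', 'dog', 'leaf', 'mat', 'owl', 'rock', 'run', 'the']
Document terms: ['ant', 'bee', 'bird', 'fox', 'lake', 'mat', 'moon', 'rat', 'red', 'sky']
Common terms: ['ant', 'mat']
Overlap count = 2

2


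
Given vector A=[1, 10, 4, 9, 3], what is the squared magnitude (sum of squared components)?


|A|^2 = sum of squared components
A[0]^2 = 1^2 = 1
A[1]^2 = 10^2 = 100
A[2]^2 = 4^2 = 16
A[3]^2 = 9^2 = 81
A[4]^2 = 3^2 = 9
Sum = 1 + 100 + 16 + 81 + 9 = 207

207


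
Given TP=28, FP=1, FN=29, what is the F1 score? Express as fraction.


F1 = 2 * P * R / (P + R)
P = TP/(TP+FP) = 28/29 = 28/29
R = TP/(TP+FN) = 28/57 = 28/57
2 * P * R = 2 * 28/29 * 28/57 = 1568/1653
P + R = 28/29 + 28/57 = 2408/1653
F1 = 1568/1653 / 2408/1653 = 28/43

28/43


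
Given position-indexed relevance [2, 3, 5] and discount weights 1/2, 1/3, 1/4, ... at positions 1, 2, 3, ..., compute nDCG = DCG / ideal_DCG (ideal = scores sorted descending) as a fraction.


Position discount weights w_i = 1/(i+1) for i=1..3:
Weights = [1/2, 1/3, 1/4]
Actual relevance: [2, 3, 5]
DCG = 2/2 + 3/3 + 5/4 = 13/4
Ideal relevance (sorted desc): [5, 3, 2]
Ideal DCG = 5/2 + 3/3 + 2/4 = 4
nDCG = DCG / ideal_DCG = 13/4 / 4 = 13/16

13/16


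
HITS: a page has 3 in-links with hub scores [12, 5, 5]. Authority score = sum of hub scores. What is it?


Authority = sum of hub scores of in-linkers
In-link 1: hub score = 12
In-link 2: hub score = 5
In-link 3: hub score = 5
Authority = 12 + 5 + 5 = 22

22


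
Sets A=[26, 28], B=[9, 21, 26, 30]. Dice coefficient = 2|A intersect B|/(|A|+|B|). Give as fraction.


A intersect B = [26]
|A intersect B| = 1
|A| = 2, |B| = 4
Dice = 2*1 / (2+4)
= 2 / 6 = 1/3

1/3


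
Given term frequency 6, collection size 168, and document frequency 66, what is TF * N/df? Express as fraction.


TF * (N/df)
= 6 * (168/66)
= 6 * 28/11
= 168/11

168/11


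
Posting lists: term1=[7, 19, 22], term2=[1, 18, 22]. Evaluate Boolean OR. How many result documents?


Boolean OR: find union of posting lists
term1 docs: [7, 19, 22]
term2 docs: [1, 18, 22]
Union: [1, 7, 18, 19, 22]
|union| = 5

5


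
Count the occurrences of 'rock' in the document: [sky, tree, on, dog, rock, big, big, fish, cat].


Document has 9 words
Scanning for 'rock':
Found at positions: [4]
Count = 1

1


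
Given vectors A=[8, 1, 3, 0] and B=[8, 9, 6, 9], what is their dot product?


Dot product = sum of element-wise products
A[0]*B[0] = 8*8 = 64
A[1]*B[1] = 1*9 = 9
A[2]*B[2] = 3*6 = 18
A[3]*B[3] = 0*9 = 0
Sum = 64 + 9 + 18 + 0 = 91

91


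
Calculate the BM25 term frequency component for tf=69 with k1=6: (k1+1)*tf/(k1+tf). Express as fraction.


BM25 TF component = (k1+1)*tf / (k1+tf)
k1 = 6, tf = 69
Numerator = (6+1)*69 = 483
Denominator = 6 + 69 = 75
= 483/75 = 161/25

161/25


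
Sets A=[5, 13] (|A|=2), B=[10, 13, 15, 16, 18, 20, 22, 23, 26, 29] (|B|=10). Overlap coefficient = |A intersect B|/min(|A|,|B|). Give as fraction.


A intersect B = [13]
|A intersect B| = 1
min(|A|, |B|) = min(2, 10) = 2
Overlap = 1 / 2 = 1/2

1/2


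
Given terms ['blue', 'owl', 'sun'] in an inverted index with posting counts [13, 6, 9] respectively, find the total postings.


Summing posting list sizes:
'blue': 13 postings
'owl': 6 postings
'sun': 9 postings
Total = 13 + 6 + 9 = 28

28


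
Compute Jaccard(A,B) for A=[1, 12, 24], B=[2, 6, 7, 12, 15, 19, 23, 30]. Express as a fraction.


A intersect B = [12]
|A intersect B| = 1
A union B = [1, 2, 6, 7, 12, 15, 19, 23, 24, 30]
|A union B| = 10
Jaccard = 1/10 = 1/10

1/10


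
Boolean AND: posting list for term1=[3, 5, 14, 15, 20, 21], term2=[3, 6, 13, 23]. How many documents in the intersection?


Boolean AND: find intersection of posting lists
term1 docs: [3, 5, 14, 15, 20, 21]
term2 docs: [3, 6, 13, 23]
Intersection: [3]
|intersection| = 1

1


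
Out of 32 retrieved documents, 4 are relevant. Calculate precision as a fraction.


Precision = relevant_retrieved / total_retrieved
= 4 / 32
= 4 / (4 + 28)
= 1/8

1/8


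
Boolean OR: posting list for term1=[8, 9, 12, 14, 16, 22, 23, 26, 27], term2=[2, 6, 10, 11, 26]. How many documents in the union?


Boolean OR: find union of posting lists
term1 docs: [8, 9, 12, 14, 16, 22, 23, 26, 27]
term2 docs: [2, 6, 10, 11, 26]
Union: [2, 6, 8, 9, 10, 11, 12, 14, 16, 22, 23, 26, 27]
|union| = 13

13


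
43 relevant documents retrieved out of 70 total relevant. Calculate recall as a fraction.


Recall = retrieved_relevant / total_relevant
= 43 / 70
= 43 / (43 + 27)
= 43/70

43/70


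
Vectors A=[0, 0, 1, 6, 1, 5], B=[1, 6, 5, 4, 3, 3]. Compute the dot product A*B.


Dot product = sum of element-wise products
A[0]*B[0] = 0*1 = 0
A[1]*B[1] = 0*6 = 0
A[2]*B[2] = 1*5 = 5
A[3]*B[3] = 6*4 = 24
A[4]*B[4] = 1*3 = 3
A[5]*B[5] = 5*3 = 15
Sum = 0 + 0 + 5 + 24 + 3 + 15 = 47

47


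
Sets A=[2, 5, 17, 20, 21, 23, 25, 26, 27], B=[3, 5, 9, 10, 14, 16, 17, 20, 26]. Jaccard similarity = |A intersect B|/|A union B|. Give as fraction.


A intersect B = [5, 17, 20, 26]
|A intersect B| = 4
A union B = [2, 3, 5, 9, 10, 14, 16, 17, 20, 21, 23, 25, 26, 27]
|A union B| = 14
Jaccard = 4/14 = 2/7

2/7


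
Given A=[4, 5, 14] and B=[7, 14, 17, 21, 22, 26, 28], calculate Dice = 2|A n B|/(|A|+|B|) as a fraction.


A intersect B = [14]
|A intersect B| = 1
|A| = 3, |B| = 7
Dice = 2*1 / (3+7)
= 2 / 10 = 1/5

1/5


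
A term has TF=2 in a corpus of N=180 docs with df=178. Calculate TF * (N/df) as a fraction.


TF * (N/df)
= 2 * (180/178)
= 2 * 90/89
= 180/89

180/89


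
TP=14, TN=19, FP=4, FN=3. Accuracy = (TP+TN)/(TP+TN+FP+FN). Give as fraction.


Accuracy = (TP + TN) / (TP + TN + FP + FN)
TP + TN = 14 + 19 = 33
Total = 14 + 19 + 4 + 3 = 40
Accuracy = 33 / 40 = 33/40

33/40


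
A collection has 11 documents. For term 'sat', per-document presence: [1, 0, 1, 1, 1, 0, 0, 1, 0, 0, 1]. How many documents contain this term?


Checking each document for 'sat':
Doc 1: present
Doc 2: absent
Doc 3: present
Doc 4: present
Doc 5: present
Doc 6: absent
Doc 7: absent
Doc 8: present
Doc 9: absent
Doc 10: absent
Doc 11: present
df = sum of presences = 1 + 0 + 1 + 1 + 1 + 0 + 0 + 1 + 0 + 0 + 1 = 6

6


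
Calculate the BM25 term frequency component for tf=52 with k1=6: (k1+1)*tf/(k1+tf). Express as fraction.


BM25 TF component = (k1+1)*tf / (k1+tf)
k1 = 6, tf = 52
Numerator = (6+1)*52 = 364
Denominator = 6 + 52 = 58
= 364/58 = 182/29

182/29


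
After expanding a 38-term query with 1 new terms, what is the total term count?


Original terms: 38
Expansion terms: 1
Total = 38 + 1 = 39

39


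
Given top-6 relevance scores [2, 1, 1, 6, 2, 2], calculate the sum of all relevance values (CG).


Cumulative Gain = sum of relevance scores
Position 1: rel=2, running sum=2
Position 2: rel=1, running sum=3
Position 3: rel=1, running sum=4
Position 4: rel=6, running sum=10
Position 5: rel=2, running sum=12
Position 6: rel=2, running sum=14
CG = 14

14


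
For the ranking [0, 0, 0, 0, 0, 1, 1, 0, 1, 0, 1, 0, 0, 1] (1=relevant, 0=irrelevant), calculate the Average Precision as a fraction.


Computing P@k for each relevant position:
Position 1: not relevant
Position 2: not relevant
Position 3: not relevant
Position 4: not relevant
Position 5: not relevant
Position 6: relevant, P@6 = 1/6 = 1/6
Position 7: relevant, P@7 = 2/7 = 2/7
Position 8: not relevant
Position 9: relevant, P@9 = 3/9 = 1/3
Position 10: not relevant
Position 11: relevant, P@11 = 4/11 = 4/11
Position 12: not relevant
Position 13: not relevant
Position 14: relevant, P@14 = 5/14 = 5/14
Sum of P@k = 1/6 + 2/7 + 1/3 + 4/11 + 5/14 = 116/77
AP = 116/77 / 5 = 116/385

116/385


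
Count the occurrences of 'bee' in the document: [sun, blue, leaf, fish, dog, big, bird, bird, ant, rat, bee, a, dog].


Document has 13 words
Scanning for 'bee':
Found at positions: [10]
Count = 1

1


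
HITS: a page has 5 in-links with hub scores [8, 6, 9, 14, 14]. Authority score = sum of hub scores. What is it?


Authority = sum of hub scores of in-linkers
In-link 1: hub score = 8
In-link 2: hub score = 6
In-link 3: hub score = 9
In-link 4: hub score = 14
In-link 5: hub score = 14
Authority = 8 + 6 + 9 + 14 + 14 = 51

51


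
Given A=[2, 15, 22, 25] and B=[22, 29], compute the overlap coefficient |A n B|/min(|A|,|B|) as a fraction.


A intersect B = [22]
|A intersect B| = 1
min(|A|, |B|) = min(4, 2) = 2
Overlap = 1 / 2 = 1/2

1/2


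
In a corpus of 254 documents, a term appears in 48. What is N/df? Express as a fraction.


IDF ratio = N / df
= 254 / 48
= 127/24

127/24


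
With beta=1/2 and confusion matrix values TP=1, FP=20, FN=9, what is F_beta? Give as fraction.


P = TP/(TP+FP) = 1/21 = 1/21
R = TP/(TP+FN) = 1/10 = 1/10
beta^2 = 1/2^2 = 1/4
(1 + beta^2) = 5/4
Numerator = (1+beta^2)*P*R = 1/168
Denominator = beta^2*P + R = 1/84 + 1/10 = 47/420
F_beta = 5/94

5/94


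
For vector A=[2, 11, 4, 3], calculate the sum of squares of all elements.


|A|^2 = sum of squared components
A[0]^2 = 2^2 = 4
A[1]^2 = 11^2 = 121
A[2]^2 = 4^2 = 16
A[3]^2 = 3^2 = 9
Sum = 4 + 121 + 16 + 9 = 150

150


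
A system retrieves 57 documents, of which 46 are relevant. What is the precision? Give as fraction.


Precision = relevant_retrieved / total_retrieved
= 46 / 57
= 46 / (46 + 11)
= 46/57

46/57


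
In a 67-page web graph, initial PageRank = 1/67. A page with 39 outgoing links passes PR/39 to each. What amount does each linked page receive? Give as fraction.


Initial PR = 1/67 = 1/67
Outlinks = 39
Contribution per link = PR / outlinks
= 1/67 / 39
= 1/2613

1/2613


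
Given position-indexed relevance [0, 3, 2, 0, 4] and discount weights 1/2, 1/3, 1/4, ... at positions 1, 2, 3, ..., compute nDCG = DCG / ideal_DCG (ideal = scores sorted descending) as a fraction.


Position discount weights w_i = 1/(i+1) for i=1..5:
Weights = [1/2, 1/3, 1/4, 1/5, 1/6]
Actual relevance: [0, 3, 2, 0, 4]
DCG = 0/2 + 3/3 + 2/4 + 0/5 + 4/6 = 13/6
Ideal relevance (sorted desc): [4, 3, 2, 0, 0]
Ideal DCG = 4/2 + 3/3 + 2/4 + 0/5 + 0/6 = 7/2
nDCG = DCG / ideal_DCG = 13/6 / 7/2 = 13/21

13/21


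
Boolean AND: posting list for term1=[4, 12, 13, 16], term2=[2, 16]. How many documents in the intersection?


Boolean AND: find intersection of posting lists
term1 docs: [4, 12, 13, 16]
term2 docs: [2, 16]
Intersection: [16]
|intersection| = 1

1


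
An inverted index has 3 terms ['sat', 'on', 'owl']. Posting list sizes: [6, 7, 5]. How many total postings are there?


Summing posting list sizes:
'sat': 6 postings
'on': 7 postings
'owl': 5 postings
Total = 6 + 7 + 5 = 18

18


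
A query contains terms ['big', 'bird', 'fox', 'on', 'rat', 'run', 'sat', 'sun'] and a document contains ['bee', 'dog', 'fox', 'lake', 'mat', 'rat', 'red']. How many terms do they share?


Query terms: ['big', 'bird', 'fox', 'on', 'rat', 'run', 'sat', 'sun']
Document terms: ['bee', 'dog', 'fox', 'lake', 'mat', 'rat', 'red']
Common terms: ['fox', 'rat']
Overlap count = 2

2


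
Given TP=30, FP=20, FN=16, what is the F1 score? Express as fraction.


F1 = 2 * P * R / (P + R)
P = TP/(TP+FP) = 30/50 = 3/5
R = TP/(TP+FN) = 30/46 = 15/23
2 * P * R = 2 * 3/5 * 15/23 = 18/23
P + R = 3/5 + 15/23 = 144/115
F1 = 18/23 / 144/115 = 5/8

5/8


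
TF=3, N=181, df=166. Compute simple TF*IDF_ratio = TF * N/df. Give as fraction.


TF * (N/df)
= 3 * (181/166)
= 3 * 181/166
= 543/166

543/166


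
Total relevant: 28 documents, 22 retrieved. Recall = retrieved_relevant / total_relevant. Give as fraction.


Recall = retrieved_relevant / total_relevant
= 22 / 28
= 22 / (22 + 6)
= 11/14

11/14


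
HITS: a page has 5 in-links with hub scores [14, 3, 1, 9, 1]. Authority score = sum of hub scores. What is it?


Authority = sum of hub scores of in-linkers
In-link 1: hub score = 14
In-link 2: hub score = 3
In-link 3: hub score = 1
In-link 4: hub score = 9
In-link 5: hub score = 1
Authority = 14 + 3 + 1 + 9 + 1 = 28

28


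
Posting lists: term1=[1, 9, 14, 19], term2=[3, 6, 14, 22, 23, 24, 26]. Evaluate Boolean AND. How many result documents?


Boolean AND: find intersection of posting lists
term1 docs: [1, 9, 14, 19]
term2 docs: [3, 6, 14, 22, 23, 24, 26]
Intersection: [14]
|intersection| = 1

1


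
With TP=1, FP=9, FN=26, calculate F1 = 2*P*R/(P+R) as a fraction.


F1 = 2 * P * R / (P + R)
P = TP/(TP+FP) = 1/10 = 1/10
R = TP/(TP+FN) = 1/27 = 1/27
2 * P * R = 2 * 1/10 * 1/27 = 1/135
P + R = 1/10 + 1/27 = 37/270
F1 = 1/135 / 37/270 = 2/37

2/37


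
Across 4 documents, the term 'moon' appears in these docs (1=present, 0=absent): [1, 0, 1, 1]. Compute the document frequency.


Checking each document for 'moon':
Doc 1: present
Doc 2: absent
Doc 3: present
Doc 4: present
df = sum of presences = 1 + 0 + 1 + 1 = 3

3


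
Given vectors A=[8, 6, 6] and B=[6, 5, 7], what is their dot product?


Dot product = sum of element-wise products
A[0]*B[0] = 8*6 = 48
A[1]*B[1] = 6*5 = 30
A[2]*B[2] = 6*7 = 42
Sum = 48 + 30 + 42 = 120

120


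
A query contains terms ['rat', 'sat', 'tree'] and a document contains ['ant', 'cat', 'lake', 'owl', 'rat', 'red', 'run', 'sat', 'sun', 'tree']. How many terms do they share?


Query terms: ['rat', 'sat', 'tree']
Document terms: ['ant', 'cat', 'lake', 'owl', 'rat', 'red', 'run', 'sat', 'sun', 'tree']
Common terms: ['rat', 'sat', 'tree']
Overlap count = 3

3


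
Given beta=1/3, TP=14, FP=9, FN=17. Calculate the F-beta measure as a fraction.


P = TP/(TP+FP) = 14/23 = 14/23
R = TP/(TP+FN) = 14/31 = 14/31
beta^2 = 1/3^2 = 1/9
(1 + beta^2) = 10/9
Numerator = (1+beta^2)*P*R = 1960/6417
Denominator = beta^2*P + R = 14/207 + 14/31 = 3332/6417
F_beta = 10/17

10/17


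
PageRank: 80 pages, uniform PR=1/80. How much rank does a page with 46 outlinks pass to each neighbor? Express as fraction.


Initial PR = 1/80 = 1/80
Outlinks = 46
Contribution per link = PR / outlinks
= 1/80 / 46
= 1/3680

1/3680


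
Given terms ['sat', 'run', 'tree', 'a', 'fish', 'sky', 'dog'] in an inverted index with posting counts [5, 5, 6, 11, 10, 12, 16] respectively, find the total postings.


Summing posting list sizes:
'sat': 5 postings
'run': 5 postings
'tree': 6 postings
'a': 11 postings
'fish': 10 postings
'sky': 12 postings
'dog': 16 postings
Total = 5 + 5 + 6 + 11 + 10 + 12 + 16 = 65

65


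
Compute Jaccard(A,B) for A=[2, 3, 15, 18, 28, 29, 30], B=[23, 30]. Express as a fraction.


A intersect B = [30]
|A intersect B| = 1
A union B = [2, 3, 15, 18, 23, 28, 29, 30]
|A union B| = 8
Jaccard = 1/8 = 1/8

1/8


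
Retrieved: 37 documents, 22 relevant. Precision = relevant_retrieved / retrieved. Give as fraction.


Precision = relevant_retrieved / total_retrieved
= 22 / 37
= 22 / (22 + 15)
= 22/37

22/37


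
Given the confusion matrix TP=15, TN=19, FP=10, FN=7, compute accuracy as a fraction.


Accuracy = (TP + TN) / (TP + TN + FP + FN)
TP + TN = 15 + 19 = 34
Total = 15 + 19 + 10 + 7 = 51
Accuracy = 34 / 51 = 2/3

2/3


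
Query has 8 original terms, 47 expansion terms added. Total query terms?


Original terms: 8
Expansion terms: 47
Total = 8 + 47 = 55

55


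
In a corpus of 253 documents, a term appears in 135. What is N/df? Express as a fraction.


IDF ratio = N / df
= 253 / 135
= 253/135

253/135


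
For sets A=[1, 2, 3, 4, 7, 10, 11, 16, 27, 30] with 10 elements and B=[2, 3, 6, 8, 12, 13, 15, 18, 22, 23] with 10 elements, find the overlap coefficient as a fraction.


A intersect B = [2, 3]
|A intersect B| = 2
min(|A|, |B|) = min(10, 10) = 10
Overlap = 2 / 10 = 1/5

1/5


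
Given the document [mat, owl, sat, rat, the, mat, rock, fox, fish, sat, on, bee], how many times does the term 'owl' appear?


Document has 12 words
Scanning for 'owl':
Found at positions: [1]
Count = 1

1


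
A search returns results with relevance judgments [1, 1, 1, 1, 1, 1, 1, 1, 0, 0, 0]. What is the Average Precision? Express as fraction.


Computing P@k for each relevant position:
Position 1: relevant, P@1 = 1/1 = 1
Position 2: relevant, P@2 = 2/2 = 1
Position 3: relevant, P@3 = 3/3 = 1
Position 4: relevant, P@4 = 4/4 = 1
Position 5: relevant, P@5 = 5/5 = 1
Position 6: relevant, P@6 = 6/6 = 1
Position 7: relevant, P@7 = 7/7 = 1
Position 8: relevant, P@8 = 8/8 = 1
Position 9: not relevant
Position 10: not relevant
Position 11: not relevant
Sum of P@k = 1 + 1 + 1 + 1 + 1 + 1 + 1 + 1 = 8
AP = 8 / 8 = 1

1


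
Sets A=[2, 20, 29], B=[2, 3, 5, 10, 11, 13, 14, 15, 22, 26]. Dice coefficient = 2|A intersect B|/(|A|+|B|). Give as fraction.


A intersect B = [2]
|A intersect B| = 1
|A| = 3, |B| = 10
Dice = 2*1 / (3+10)
= 2 / 13 = 2/13

2/13


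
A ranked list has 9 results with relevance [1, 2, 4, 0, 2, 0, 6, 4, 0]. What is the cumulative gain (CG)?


Cumulative Gain = sum of relevance scores
Position 1: rel=1, running sum=1
Position 2: rel=2, running sum=3
Position 3: rel=4, running sum=7
Position 4: rel=0, running sum=7
Position 5: rel=2, running sum=9
Position 6: rel=0, running sum=9
Position 7: rel=6, running sum=15
Position 8: rel=4, running sum=19
Position 9: rel=0, running sum=19
CG = 19

19


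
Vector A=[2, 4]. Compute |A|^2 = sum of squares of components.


|A|^2 = sum of squared components
A[0]^2 = 2^2 = 4
A[1]^2 = 4^2 = 16
Sum = 4 + 16 = 20

20


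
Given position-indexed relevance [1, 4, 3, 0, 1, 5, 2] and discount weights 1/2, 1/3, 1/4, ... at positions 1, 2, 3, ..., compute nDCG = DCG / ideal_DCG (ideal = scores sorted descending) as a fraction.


Position discount weights w_i = 1/(i+1) for i=1..7:
Weights = [1/2, 1/3, 1/4, 1/5, 1/6, 1/7, 1/8]
Actual relevance: [1, 4, 3, 0, 1, 5, 2]
DCG = 1/2 + 4/3 + 3/4 + 0/5 + 1/6 + 5/7 + 2/8 = 26/7
Ideal relevance (sorted desc): [5, 4, 3, 2, 1, 1, 0]
Ideal DCG = 5/2 + 4/3 + 3/4 + 2/5 + 1/6 + 1/7 + 0/8 = 741/140
nDCG = DCG / ideal_DCG = 26/7 / 741/140 = 40/57

40/57


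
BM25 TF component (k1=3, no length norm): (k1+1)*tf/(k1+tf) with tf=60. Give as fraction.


BM25 TF component = (k1+1)*tf / (k1+tf)
k1 = 3, tf = 60
Numerator = (3+1)*60 = 240
Denominator = 3 + 60 = 63
= 240/63 = 80/21

80/21


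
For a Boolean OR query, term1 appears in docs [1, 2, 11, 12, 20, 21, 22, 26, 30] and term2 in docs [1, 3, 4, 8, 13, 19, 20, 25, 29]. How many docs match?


Boolean OR: find union of posting lists
term1 docs: [1, 2, 11, 12, 20, 21, 22, 26, 30]
term2 docs: [1, 3, 4, 8, 13, 19, 20, 25, 29]
Union: [1, 2, 3, 4, 8, 11, 12, 13, 19, 20, 21, 22, 25, 26, 29, 30]
|union| = 16

16


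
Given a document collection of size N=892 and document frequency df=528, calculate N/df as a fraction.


IDF ratio = N / df
= 892 / 528
= 223/132

223/132


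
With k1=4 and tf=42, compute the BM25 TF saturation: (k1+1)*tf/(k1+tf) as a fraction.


BM25 TF component = (k1+1)*tf / (k1+tf)
k1 = 4, tf = 42
Numerator = (4+1)*42 = 210
Denominator = 4 + 42 = 46
= 210/46 = 105/23

105/23


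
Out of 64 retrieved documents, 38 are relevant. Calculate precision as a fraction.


Precision = relevant_retrieved / total_retrieved
= 38 / 64
= 38 / (38 + 26)
= 19/32

19/32


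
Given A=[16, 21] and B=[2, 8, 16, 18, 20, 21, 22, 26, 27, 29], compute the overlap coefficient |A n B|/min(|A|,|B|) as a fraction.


A intersect B = [16, 21]
|A intersect B| = 2
min(|A|, |B|) = min(2, 10) = 2
Overlap = 2 / 2 = 1

1


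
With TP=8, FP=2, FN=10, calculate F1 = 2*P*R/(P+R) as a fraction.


F1 = 2 * P * R / (P + R)
P = TP/(TP+FP) = 8/10 = 4/5
R = TP/(TP+FN) = 8/18 = 4/9
2 * P * R = 2 * 4/5 * 4/9 = 32/45
P + R = 4/5 + 4/9 = 56/45
F1 = 32/45 / 56/45 = 4/7

4/7


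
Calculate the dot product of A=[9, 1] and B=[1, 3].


Dot product = sum of element-wise products
A[0]*B[0] = 9*1 = 9
A[1]*B[1] = 1*3 = 3
Sum = 9 + 3 = 12

12


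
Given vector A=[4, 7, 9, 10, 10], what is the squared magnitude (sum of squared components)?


|A|^2 = sum of squared components
A[0]^2 = 4^2 = 16
A[1]^2 = 7^2 = 49
A[2]^2 = 9^2 = 81
A[3]^2 = 10^2 = 100
A[4]^2 = 10^2 = 100
Sum = 16 + 49 + 81 + 100 + 100 = 346

346


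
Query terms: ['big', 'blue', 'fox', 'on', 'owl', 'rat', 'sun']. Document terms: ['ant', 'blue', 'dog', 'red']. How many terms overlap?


Query terms: ['big', 'blue', 'fox', 'on', 'owl', 'rat', 'sun']
Document terms: ['ant', 'blue', 'dog', 'red']
Common terms: ['blue']
Overlap count = 1

1


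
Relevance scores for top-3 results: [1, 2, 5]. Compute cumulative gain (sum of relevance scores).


Cumulative Gain = sum of relevance scores
Position 1: rel=1, running sum=1
Position 2: rel=2, running sum=3
Position 3: rel=5, running sum=8
CG = 8

8


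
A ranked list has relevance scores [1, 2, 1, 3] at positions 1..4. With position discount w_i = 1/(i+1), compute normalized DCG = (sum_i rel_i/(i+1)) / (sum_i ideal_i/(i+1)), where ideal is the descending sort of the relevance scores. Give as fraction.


Position discount weights w_i = 1/(i+1) for i=1..4:
Weights = [1/2, 1/3, 1/4, 1/5]
Actual relevance: [1, 2, 1, 3]
DCG = 1/2 + 2/3 + 1/4 + 3/5 = 121/60
Ideal relevance (sorted desc): [3, 2, 1, 1]
Ideal DCG = 3/2 + 2/3 + 1/4 + 1/5 = 157/60
nDCG = DCG / ideal_DCG = 121/60 / 157/60 = 121/157

121/157


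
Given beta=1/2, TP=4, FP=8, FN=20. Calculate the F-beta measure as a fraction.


P = TP/(TP+FP) = 4/12 = 1/3
R = TP/(TP+FN) = 4/24 = 1/6
beta^2 = 1/2^2 = 1/4
(1 + beta^2) = 5/4
Numerator = (1+beta^2)*P*R = 5/72
Denominator = beta^2*P + R = 1/12 + 1/6 = 1/4
F_beta = 5/18

5/18


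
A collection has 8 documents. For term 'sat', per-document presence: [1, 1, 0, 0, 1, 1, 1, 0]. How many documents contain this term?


Checking each document for 'sat':
Doc 1: present
Doc 2: present
Doc 3: absent
Doc 4: absent
Doc 5: present
Doc 6: present
Doc 7: present
Doc 8: absent
df = sum of presences = 1 + 1 + 0 + 0 + 1 + 1 + 1 + 0 = 5

5


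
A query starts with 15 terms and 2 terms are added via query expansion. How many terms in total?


Original terms: 15
Expansion terms: 2
Total = 15 + 2 = 17

17


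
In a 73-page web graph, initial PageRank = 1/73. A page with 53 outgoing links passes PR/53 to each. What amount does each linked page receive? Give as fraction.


Initial PR = 1/73 = 1/73
Outlinks = 53
Contribution per link = PR / outlinks
= 1/73 / 53
= 1/3869

1/3869


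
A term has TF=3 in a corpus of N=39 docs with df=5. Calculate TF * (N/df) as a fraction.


TF * (N/df)
= 3 * (39/5)
= 3 * 39/5
= 117/5

117/5


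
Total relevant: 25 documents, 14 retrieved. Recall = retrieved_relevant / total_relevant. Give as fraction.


Recall = retrieved_relevant / total_relevant
= 14 / 25
= 14 / (14 + 11)
= 14/25

14/25


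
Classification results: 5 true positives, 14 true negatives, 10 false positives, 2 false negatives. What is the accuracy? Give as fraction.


Accuracy = (TP + TN) / (TP + TN + FP + FN)
TP + TN = 5 + 14 = 19
Total = 5 + 14 + 10 + 2 = 31
Accuracy = 19 / 31 = 19/31

19/31


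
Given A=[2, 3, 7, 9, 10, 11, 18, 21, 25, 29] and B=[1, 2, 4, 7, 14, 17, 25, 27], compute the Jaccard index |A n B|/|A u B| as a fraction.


A intersect B = [2, 7, 25]
|A intersect B| = 3
A union B = [1, 2, 3, 4, 7, 9, 10, 11, 14, 17, 18, 21, 25, 27, 29]
|A union B| = 15
Jaccard = 3/15 = 1/5

1/5


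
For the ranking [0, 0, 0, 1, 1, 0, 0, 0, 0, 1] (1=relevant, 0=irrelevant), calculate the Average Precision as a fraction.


Computing P@k for each relevant position:
Position 1: not relevant
Position 2: not relevant
Position 3: not relevant
Position 4: relevant, P@4 = 1/4 = 1/4
Position 5: relevant, P@5 = 2/5 = 2/5
Position 6: not relevant
Position 7: not relevant
Position 8: not relevant
Position 9: not relevant
Position 10: relevant, P@10 = 3/10 = 3/10
Sum of P@k = 1/4 + 2/5 + 3/10 = 19/20
AP = 19/20 / 3 = 19/60

19/60


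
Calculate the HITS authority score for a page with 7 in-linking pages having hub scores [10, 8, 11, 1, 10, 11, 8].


Authority = sum of hub scores of in-linkers
In-link 1: hub score = 10
In-link 2: hub score = 8
In-link 3: hub score = 11
In-link 4: hub score = 1
In-link 5: hub score = 10
In-link 6: hub score = 11
In-link 7: hub score = 8
Authority = 10 + 8 + 11 + 1 + 10 + 11 + 8 = 59

59


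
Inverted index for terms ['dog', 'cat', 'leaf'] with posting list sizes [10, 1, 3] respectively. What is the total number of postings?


Summing posting list sizes:
'dog': 10 postings
'cat': 1 postings
'leaf': 3 postings
Total = 10 + 1 + 3 = 14

14


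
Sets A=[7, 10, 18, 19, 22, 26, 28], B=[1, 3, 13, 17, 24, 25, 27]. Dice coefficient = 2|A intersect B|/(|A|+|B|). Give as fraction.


A intersect B = []
|A intersect B| = 0
|A| = 7, |B| = 7
Dice = 2*0 / (7+7)
= 0 / 14 = 0

0


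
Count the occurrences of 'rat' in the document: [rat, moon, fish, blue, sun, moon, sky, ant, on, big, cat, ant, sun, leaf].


Document has 14 words
Scanning for 'rat':
Found at positions: [0]
Count = 1

1


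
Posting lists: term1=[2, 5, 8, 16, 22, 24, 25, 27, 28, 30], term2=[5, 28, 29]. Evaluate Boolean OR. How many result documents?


Boolean OR: find union of posting lists
term1 docs: [2, 5, 8, 16, 22, 24, 25, 27, 28, 30]
term2 docs: [5, 28, 29]
Union: [2, 5, 8, 16, 22, 24, 25, 27, 28, 29, 30]
|union| = 11

11


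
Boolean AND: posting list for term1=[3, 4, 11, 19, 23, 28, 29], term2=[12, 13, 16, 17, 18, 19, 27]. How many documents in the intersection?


Boolean AND: find intersection of posting lists
term1 docs: [3, 4, 11, 19, 23, 28, 29]
term2 docs: [12, 13, 16, 17, 18, 19, 27]
Intersection: [19]
|intersection| = 1

1


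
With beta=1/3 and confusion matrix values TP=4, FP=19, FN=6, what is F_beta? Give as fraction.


P = TP/(TP+FP) = 4/23 = 4/23
R = TP/(TP+FN) = 4/10 = 2/5
beta^2 = 1/3^2 = 1/9
(1 + beta^2) = 10/9
Numerator = (1+beta^2)*P*R = 16/207
Denominator = beta^2*P + R = 4/207 + 2/5 = 434/1035
F_beta = 40/217

40/217


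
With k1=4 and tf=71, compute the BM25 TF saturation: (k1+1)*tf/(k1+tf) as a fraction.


BM25 TF component = (k1+1)*tf / (k1+tf)
k1 = 4, tf = 71
Numerator = (4+1)*71 = 355
Denominator = 4 + 71 = 75
= 355/75 = 71/15

71/15


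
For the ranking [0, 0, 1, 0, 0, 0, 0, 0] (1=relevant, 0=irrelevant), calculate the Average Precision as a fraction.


Computing P@k for each relevant position:
Position 1: not relevant
Position 2: not relevant
Position 3: relevant, P@3 = 1/3 = 1/3
Position 4: not relevant
Position 5: not relevant
Position 6: not relevant
Position 7: not relevant
Position 8: not relevant
Sum of P@k = 1/3 = 1/3
AP = 1/3 / 1 = 1/3

1/3


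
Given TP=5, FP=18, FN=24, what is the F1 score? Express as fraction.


F1 = 2 * P * R / (P + R)
P = TP/(TP+FP) = 5/23 = 5/23
R = TP/(TP+FN) = 5/29 = 5/29
2 * P * R = 2 * 5/23 * 5/29 = 50/667
P + R = 5/23 + 5/29 = 260/667
F1 = 50/667 / 260/667 = 5/26

5/26


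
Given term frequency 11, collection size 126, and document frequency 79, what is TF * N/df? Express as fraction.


TF * (N/df)
= 11 * (126/79)
= 11 * 126/79
= 1386/79

1386/79


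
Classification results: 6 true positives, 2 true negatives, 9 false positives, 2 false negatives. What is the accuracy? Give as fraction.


Accuracy = (TP + TN) / (TP + TN + FP + FN)
TP + TN = 6 + 2 = 8
Total = 6 + 2 + 9 + 2 = 19
Accuracy = 8 / 19 = 8/19

8/19


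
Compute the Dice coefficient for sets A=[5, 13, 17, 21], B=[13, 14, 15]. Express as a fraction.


A intersect B = [13]
|A intersect B| = 1
|A| = 4, |B| = 3
Dice = 2*1 / (4+3)
= 2 / 7 = 2/7

2/7


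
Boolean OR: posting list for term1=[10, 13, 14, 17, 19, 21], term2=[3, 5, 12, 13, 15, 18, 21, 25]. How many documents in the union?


Boolean OR: find union of posting lists
term1 docs: [10, 13, 14, 17, 19, 21]
term2 docs: [3, 5, 12, 13, 15, 18, 21, 25]
Union: [3, 5, 10, 12, 13, 14, 15, 17, 18, 19, 21, 25]
|union| = 12

12


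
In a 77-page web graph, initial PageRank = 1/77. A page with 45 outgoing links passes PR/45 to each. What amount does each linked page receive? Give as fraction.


Initial PR = 1/77 = 1/77
Outlinks = 45
Contribution per link = PR / outlinks
= 1/77 / 45
= 1/3465

1/3465


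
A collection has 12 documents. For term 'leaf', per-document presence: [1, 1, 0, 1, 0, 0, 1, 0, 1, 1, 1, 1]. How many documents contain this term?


Checking each document for 'leaf':
Doc 1: present
Doc 2: present
Doc 3: absent
Doc 4: present
Doc 5: absent
Doc 6: absent
Doc 7: present
Doc 8: absent
Doc 9: present
Doc 10: present
Doc 11: present
Doc 12: present
df = sum of presences = 1 + 1 + 0 + 1 + 0 + 0 + 1 + 0 + 1 + 1 + 1 + 1 = 8

8


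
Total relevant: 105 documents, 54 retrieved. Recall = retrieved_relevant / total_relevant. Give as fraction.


Recall = retrieved_relevant / total_relevant
= 54 / 105
= 54 / (54 + 51)
= 18/35

18/35


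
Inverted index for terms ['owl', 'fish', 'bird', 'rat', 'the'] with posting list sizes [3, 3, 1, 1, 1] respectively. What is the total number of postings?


Summing posting list sizes:
'owl': 3 postings
'fish': 3 postings
'bird': 1 postings
'rat': 1 postings
'the': 1 postings
Total = 3 + 3 + 1 + 1 + 1 = 9

9


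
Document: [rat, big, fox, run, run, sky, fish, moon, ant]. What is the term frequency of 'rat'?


Document has 9 words
Scanning for 'rat':
Found at positions: [0]
Count = 1

1


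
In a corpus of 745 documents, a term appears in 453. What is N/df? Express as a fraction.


IDF ratio = N / df
= 745 / 453
= 745/453

745/453


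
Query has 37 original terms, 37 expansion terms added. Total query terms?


Original terms: 37
Expansion terms: 37
Total = 37 + 37 = 74

74


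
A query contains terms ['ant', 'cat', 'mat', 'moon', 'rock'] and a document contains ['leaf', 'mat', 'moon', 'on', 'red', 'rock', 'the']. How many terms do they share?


Query terms: ['ant', 'cat', 'mat', 'moon', 'rock']
Document terms: ['leaf', 'mat', 'moon', 'on', 'red', 'rock', 'the']
Common terms: ['mat', 'moon', 'rock']
Overlap count = 3

3


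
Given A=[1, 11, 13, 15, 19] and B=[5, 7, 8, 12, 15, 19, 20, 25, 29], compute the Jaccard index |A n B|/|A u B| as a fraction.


A intersect B = [15, 19]
|A intersect B| = 2
A union B = [1, 5, 7, 8, 11, 12, 13, 15, 19, 20, 25, 29]
|A union B| = 12
Jaccard = 2/12 = 1/6

1/6


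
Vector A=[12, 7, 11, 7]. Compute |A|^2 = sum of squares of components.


|A|^2 = sum of squared components
A[0]^2 = 12^2 = 144
A[1]^2 = 7^2 = 49
A[2]^2 = 11^2 = 121
A[3]^2 = 7^2 = 49
Sum = 144 + 49 + 121 + 49 = 363

363


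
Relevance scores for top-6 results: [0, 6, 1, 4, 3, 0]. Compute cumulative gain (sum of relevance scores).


Cumulative Gain = sum of relevance scores
Position 1: rel=0, running sum=0
Position 2: rel=6, running sum=6
Position 3: rel=1, running sum=7
Position 4: rel=4, running sum=11
Position 5: rel=3, running sum=14
Position 6: rel=0, running sum=14
CG = 14

14


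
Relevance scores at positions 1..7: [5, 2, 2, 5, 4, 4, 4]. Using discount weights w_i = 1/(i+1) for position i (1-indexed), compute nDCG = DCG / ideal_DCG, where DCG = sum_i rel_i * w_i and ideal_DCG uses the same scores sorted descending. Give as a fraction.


Position discount weights w_i = 1/(i+1) for i=1..7:
Weights = [1/2, 1/3, 1/4, 1/5, 1/6, 1/7, 1/8]
Actual relevance: [5, 2, 2, 5, 4, 4, 4]
DCG = 5/2 + 2/3 + 2/4 + 5/5 + 4/6 + 4/7 + 4/8 = 269/42
Ideal relevance (sorted desc): [5, 5, 4, 4, 4, 2, 2]
Ideal DCG = 5/2 + 5/3 + 4/4 + 4/5 + 4/6 + 2/7 + 2/8 = 3011/420
nDCG = DCG / ideal_DCG = 269/42 / 3011/420 = 2690/3011

2690/3011


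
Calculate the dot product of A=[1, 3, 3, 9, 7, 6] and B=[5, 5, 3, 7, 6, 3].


Dot product = sum of element-wise products
A[0]*B[0] = 1*5 = 5
A[1]*B[1] = 3*5 = 15
A[2]*B[2] = 3*3 = 9
A[3]*B[3] = 9*7 = 63
A[4]*B[4] = 7*6 = 42
A[5]*B[5] = 6*3 = 18
Sum = 5 + 15 + 9 + 63 + 42 + 18 = 152

152


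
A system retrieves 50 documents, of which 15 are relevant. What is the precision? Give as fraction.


Precision = relevant_retrieved / total_retrieved
= 15 / 50
= 15 / (15 + 35)
= 3/10

3/10


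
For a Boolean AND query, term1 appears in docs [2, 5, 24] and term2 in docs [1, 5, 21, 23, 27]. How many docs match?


Boolean AND: find intersection of posting lists
term1 docs: [2, 5, 24]
term2 docs: [1, 5, 21, 23, 27]
Intersection: [5]
|intersection| = 1

1


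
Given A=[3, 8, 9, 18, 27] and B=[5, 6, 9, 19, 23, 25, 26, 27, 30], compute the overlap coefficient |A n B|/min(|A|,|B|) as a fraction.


A intersect B = [9, 27]
|A intersect B| = 2
min(|A|, |B|) = min(5, 9) = 5
Overlap = 2 / 5 = 2/5

2/5


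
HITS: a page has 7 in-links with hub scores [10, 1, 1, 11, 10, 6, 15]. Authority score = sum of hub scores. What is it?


Authority = sum of hub scores of in-linkers
In-link 1: hub score = 10
In-link 2: hub score = 1
In-link 3: hub score = 1
In-link 4: hub score = 11
In-link 5: hub score = 10
In-link 6: hub score = 6
In-link 7: hub score = 15
Authority = 10 + 1 + 1 + 11 + 10 + 6 + 15 = 54

54


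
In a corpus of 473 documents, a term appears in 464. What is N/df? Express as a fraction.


IDF ratio = N / df
= 473 / 464
= 473/464

473/464


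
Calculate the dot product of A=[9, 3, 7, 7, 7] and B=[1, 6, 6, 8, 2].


Dot product = sum of element-wise products
A[0]*B[0] = 9*1 = 9
A[1]*B[1] = 3*6 = 18
A[2]*B[2] = 7*6 = 42
A[3]*B[3] = 7*8 = 56
A[4]*B[4] = 7*2 = 14
Sum = 9 + 18 + 42 + 56 + 14 = 139

139


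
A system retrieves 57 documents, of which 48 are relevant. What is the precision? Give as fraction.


Precision = relevant_retrieved / total_retrieved
= 48 / 57
= 48 / (48 + 9)
= 16/19

16/19


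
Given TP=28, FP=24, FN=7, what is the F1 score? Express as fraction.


F1 = 2 * P * R / (P + R)
P = TP/(TP+FP) = 28/52 = 7/13
R = TP/(TP+FN) = 28/35 = 4/5
2 * P * R = 2 * 7/13 * 4/5 = 56/65
P + R = 7/13 + 4/5 = 87/65
F1 = 56/65 / 87/65 = 56/87

56/87


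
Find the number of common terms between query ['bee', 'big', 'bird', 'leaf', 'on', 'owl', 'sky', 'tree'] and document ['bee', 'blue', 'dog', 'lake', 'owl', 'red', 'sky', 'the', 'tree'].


Query terms: ['bee', 'big', 'bird', 'leaf', 'on', 'owl', 'sky', 'tree']
Document terms: ['bee', 'blue', 'dog', 'lake', 'owl', 'red', 'sky', 'the', 'tree']
Common terms: ['bee', 'owl', 'sky', 'tree']
Overlap count = 4

4


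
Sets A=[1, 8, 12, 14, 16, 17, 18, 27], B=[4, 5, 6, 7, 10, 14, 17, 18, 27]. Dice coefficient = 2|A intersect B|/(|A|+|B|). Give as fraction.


A intersect B = [14, 17, 18, 27]
|A intersect B| = 4
|A| = 8, |B| = 9
Dice = 2*4 / (8+9)
= 8 / 17 = 8/17

8/17


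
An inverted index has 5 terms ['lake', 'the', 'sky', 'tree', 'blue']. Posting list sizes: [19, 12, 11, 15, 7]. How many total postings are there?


Summing posting list sizes:
'lake': 19 postings
'the': 12 postings
'sky': 11 postings
'tree': 15 postings
'blue': 7 postings
Total = 19 + 12 + 11 + 15 + 7 = 64

64


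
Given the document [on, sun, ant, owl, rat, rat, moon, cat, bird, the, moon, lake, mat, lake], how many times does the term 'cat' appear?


Document has 14 words
Scanning for 'cat':
Found at positions: [7]
Count = 1

1


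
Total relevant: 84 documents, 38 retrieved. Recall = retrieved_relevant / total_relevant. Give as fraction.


Recall = retrieved_relevant / total_relevant
= 38 / 84
= 38 / (38 + 46)
= 19/42

19/42


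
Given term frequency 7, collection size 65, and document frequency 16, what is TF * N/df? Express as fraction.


TF * (N/df)
= 7 * (65/16)
= 7 * 65/16
= 455/16

455/16


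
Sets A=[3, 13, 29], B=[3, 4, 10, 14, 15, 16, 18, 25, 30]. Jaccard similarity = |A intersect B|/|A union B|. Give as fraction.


A intersect B = [3]
|A intersect B| = 1
A union B = [3, 4, 10, 13, 14, 15, 16, 18, 25, 29, 30]
|A union B| = 11
Jaccard = 1/11 = 1/11

1/11


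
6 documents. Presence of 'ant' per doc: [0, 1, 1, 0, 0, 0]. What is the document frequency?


Checking each document for 'ant':
Doc 1: absent
Doc 2: present
Doc 3: present
Doc 4: absent
Doc 5: absent
Doc 6: absent
df = sum of presences = 0 + 1 + 1 + 0 + 0 + 0 = 2

2


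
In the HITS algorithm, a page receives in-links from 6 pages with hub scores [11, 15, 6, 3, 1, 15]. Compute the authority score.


Authority = sum of hub scores of in-linkers
In-link 1: hub score = 11
In-link 2: hub score = 15
In-link 3: hub score = 6
In-link 4: hub score = 3
In-link 5: hub score = 1
In-link 6: hub score = 15
Authority = 11 + 15 + 6 + 3 + 1 + 15 = 51

51


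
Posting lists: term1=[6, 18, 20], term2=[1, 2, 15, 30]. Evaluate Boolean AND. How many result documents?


Boolean AND: find intersection of posting lists
term1 docs: [6, 18, 20]
term2 docs: [1, 2, 15, 30]
Intersection: []
|intersection| = 0

0


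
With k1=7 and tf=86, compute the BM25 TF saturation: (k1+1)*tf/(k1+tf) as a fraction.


BM25 TF component = (k1+1)*tf / (k1+tf)
k1 = 7, tf = 86
Numerator = (7+1)*86 = 688
Denominator = 7 + 86 = 93
= 688/93 = 688/93

688/93


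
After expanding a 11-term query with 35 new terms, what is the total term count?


Original terms: 11
Expansion terms: 35
Total = 11 + 35 = 46

46


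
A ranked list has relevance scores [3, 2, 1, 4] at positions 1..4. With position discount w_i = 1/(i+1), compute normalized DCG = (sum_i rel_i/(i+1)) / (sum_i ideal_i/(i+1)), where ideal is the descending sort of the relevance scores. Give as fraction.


Position discount weights w_i = 1/(i+1) for i=1..4:
Weights = [1/2, 1/3, 1/4, 1/5]
Actual relevance: [3, 2, 1, 4]
DCG = 3/2 + 2/3 + 1/4 + 4/5 = 193/60
Ideal relevance (sorted desc): [4, 3, 2, 1]
Ideal DCG = 4/2 + 3/3 + 2/4 + 1/5 = 37/10
nDCG = DCG / ideal_DCG = 193/60 / 37/10 = 193/222

193/222


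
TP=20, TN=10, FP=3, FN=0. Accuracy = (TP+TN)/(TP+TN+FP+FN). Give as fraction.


Accuracy = (TP + TN) / (TP + TN + FP + FN)
TP + TN = 20 + 10 = 30
Total = 20 + 10 + 3 + 0 = 33
Accuracy = 30 / 33 = 10/11

10/11


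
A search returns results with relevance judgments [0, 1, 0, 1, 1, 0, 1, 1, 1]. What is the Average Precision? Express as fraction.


Computing P@k for each relevant position:
Position 1: not relevant
Position 2: relevant, P@2 = 1/2 = 1/2
Position 3: not relevant
Position 4: relevant, P@4 = 2/4 = 1/2
Position 5: relevant, P@5 = 3/5 = 3/5
Position 6: not relevant
Position 7: relevant, P@7 = 4/7 = 4/7
Position 8: relevant, P@8 = 5/8 = 5/8
Position 9: relevant, P@9 = 6/9 = 2/3
Sum of P@k = 1/2 + 1/2 + 3/5 + 4/7 + 5/8 + 2/3 = 2909/840
AP = 2909/840 / 6 = 2909/5040

2909/5040


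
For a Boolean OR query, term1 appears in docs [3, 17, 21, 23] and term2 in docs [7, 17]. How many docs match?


Boolean OR: find union of posting lists
term1 docs: [3, 17, 21, 23]
term2 docs: [7, 17]
Union: [3, 7, 17, 21, 23]
|union| = 5

5


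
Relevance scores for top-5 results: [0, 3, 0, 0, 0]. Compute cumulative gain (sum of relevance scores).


Cumulative Gain = sum of relevance scores
Position 1: rel=0, running sum=0
Position 2: rel=3, running sum=3
Position 3: rel=0, running sum=3
Position 4: rel=0, running sum=3
Position 5: rel=0, running sum=3
CG = 3

3


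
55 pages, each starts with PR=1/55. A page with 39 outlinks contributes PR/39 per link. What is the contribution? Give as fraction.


Initial PR = 1/55 = 1/55
Outlinks = 39
Contribution per link = PR / outlinks
= 1/55 / 39
= 1/2145

1/2145


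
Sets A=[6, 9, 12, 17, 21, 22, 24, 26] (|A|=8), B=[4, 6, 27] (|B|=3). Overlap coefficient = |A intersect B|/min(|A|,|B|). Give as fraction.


A intersect B = [6]
|A intersect B| = 1
min(|A|, |B|) = min(8, 3) = 3
Overlap = 1 / 3 = 1/3

1/3


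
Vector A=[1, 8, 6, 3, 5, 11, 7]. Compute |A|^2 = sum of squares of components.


|A|^2 = sum of squared components
A[0]^2 = 1^2 = 1
A[1]^2 = 8^2 = 64
A[2]^2 = 6^2 = 36
A[3]^2 = 3^2 = 9
A[4]^2 = 5^2 = 25
A[5]^2 = 11^2 = 121
A[6]^2 = 7^2 = 49
Sum = 1 + 64 + 36 + 9 + 25 + 121 + 49 = 305

305


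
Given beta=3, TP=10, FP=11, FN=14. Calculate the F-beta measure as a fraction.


P = TP/(TP+FP) = 10/21 = 10/21
R = TP/(TP+FN) = 10/24 = 5/12
beta^2 = 3^2 = 9
(1 + beta^2) = 10
Numerator = (1+beta^2)*P*R = 125/63
Denominator = beta^2*P + R = 30/7 + 5/12 = 395/84
F_beta = 100/237

100/237
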